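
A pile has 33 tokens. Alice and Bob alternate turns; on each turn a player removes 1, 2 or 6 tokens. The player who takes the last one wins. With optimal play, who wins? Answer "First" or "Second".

Compute winning (W) and losing (L) positions by backward induction:
i:   0  1  2  3  4  5  6  7  8  9 10 11 12 13 14 15 16 17 18 19 20 21 22 23 24 25 26 27 28 29 30 31 32 33
     L  W  W  L  W  W  W  L  W  W  L  W  W  W  L  W  W  L  W  W  W  L  W  W  L  W  W  W  L  W  W  L  W  W
Position 33 is W, so the first player wins.

First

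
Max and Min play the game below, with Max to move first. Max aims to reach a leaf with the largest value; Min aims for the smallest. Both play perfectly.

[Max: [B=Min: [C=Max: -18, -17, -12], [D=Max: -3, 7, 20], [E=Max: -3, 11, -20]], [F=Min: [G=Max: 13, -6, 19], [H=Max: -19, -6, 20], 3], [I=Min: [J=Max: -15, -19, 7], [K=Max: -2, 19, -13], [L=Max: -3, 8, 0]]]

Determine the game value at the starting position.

7

C (Max): max(-18, -17, -12) = -12
D (Max): max(-3, 7, 20) = 20
E (Max): max(-3, 11, -20) = 11
B (Min): min(-12, 20, 11) = -12
G (Max): max(13, -6, 19) = 19
H (Max): max(-19, -6, 20) = 20
F (Min): min(19, 20, 3) = 3
J (Max): max(-15, -19, 7) = 7
K (Max): max(-2, 19, -13) = 19
L (Max): max(-3, 8, 0) = 8
I (Min): min(7, 19, 8) = 7
Root (Max): max(-12, 3, 7) = 7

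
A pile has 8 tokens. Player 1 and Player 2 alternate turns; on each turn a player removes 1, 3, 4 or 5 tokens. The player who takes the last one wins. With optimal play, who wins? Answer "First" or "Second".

Second

i:   0  1  2  3  4  5  6  7  8
     L  W  L  W  W  W  W  W  L
Position 8 is L, so the second player wins.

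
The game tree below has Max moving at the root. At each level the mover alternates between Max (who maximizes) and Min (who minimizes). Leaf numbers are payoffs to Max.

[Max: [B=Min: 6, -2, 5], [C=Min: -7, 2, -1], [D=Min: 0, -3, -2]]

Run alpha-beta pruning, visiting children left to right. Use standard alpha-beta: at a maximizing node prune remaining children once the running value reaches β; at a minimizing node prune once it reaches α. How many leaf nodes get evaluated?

6

B [α=-∞,β=+∞]: v=-2
C [α=-2,β=+∞]: v=-7 after child 1 ≤ α → α-cutoff, skip 2
D [α=-2,β=+∞]: v=-3 after child 2 ≤ α → α-cutoff, skip 1
Root [α=-∞,β=+∞]: v=-2
Leaves evaluated: 6 of 9.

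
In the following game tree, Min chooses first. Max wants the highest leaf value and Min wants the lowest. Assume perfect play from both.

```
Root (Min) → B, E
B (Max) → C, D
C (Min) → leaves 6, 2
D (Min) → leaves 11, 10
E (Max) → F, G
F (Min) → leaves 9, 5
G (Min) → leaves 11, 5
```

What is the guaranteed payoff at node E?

5

F: min(9, 5) = 5
G: min(11, 5) = 5
E: max(5, 5) = 5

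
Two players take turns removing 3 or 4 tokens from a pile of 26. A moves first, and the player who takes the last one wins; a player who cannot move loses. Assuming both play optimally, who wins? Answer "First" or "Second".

First

Positions where the player to move wins (W) vs loses (L):
i:   0  1  2  3  4  5  6  7  8  9 10 11 12 13 14 15 16 17 18 19 20 21 22 23 24 25 26
     L  L  L  W  W  W  W  L  L  L  W  W  W  W  L  L  L  W  W  W  W  L  L  L  W  W  W
Position 26 is W, so the first player wins.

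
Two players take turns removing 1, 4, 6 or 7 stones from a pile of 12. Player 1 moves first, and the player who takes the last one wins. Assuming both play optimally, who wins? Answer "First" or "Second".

i:   0  1  2  3  4  5  6  7  8  9 10 11 12
     L  W  L  W  W  L  W  W  W  W  L  W  W
Position 12 is W, so the first player wins.

First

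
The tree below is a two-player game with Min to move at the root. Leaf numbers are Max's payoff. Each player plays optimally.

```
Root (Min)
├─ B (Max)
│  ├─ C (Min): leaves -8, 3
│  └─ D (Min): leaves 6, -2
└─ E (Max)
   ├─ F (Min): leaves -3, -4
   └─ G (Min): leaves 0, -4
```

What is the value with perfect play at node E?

F: min(-3, -4) = -4
G: min(0, -4) = -4
E: max(-4, -4) = -4

-4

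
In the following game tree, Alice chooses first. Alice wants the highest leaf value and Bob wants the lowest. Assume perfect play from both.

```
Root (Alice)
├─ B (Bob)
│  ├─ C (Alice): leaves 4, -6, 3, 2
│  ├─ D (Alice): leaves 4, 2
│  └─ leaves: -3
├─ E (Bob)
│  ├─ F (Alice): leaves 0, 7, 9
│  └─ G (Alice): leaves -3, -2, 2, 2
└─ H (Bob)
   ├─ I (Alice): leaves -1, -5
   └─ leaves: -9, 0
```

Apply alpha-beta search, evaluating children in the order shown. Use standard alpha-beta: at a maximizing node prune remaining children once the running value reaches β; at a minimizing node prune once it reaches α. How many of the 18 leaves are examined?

C [α=-∞,β=+∞]: v=4
D [α=-∞,β=4]: v=4 after child 1 ≥ β → β-cutoff, skip 1
B [α=-∞,β=+∞]: v=-3
F [α=-3,β=+∞]: v=9
G [α=-3,β=9]: v=2
E [α=-3,β=+∞]: v=2
I [α=2,β=+∞]: v=-1
H [α=2,β=+∞]: v=-1 after child 1 ≤ α → α-cutoff, skip 2
Root [α=-∞,β=+∞]: v=2
Leaves evaluated: 15 of 18.

15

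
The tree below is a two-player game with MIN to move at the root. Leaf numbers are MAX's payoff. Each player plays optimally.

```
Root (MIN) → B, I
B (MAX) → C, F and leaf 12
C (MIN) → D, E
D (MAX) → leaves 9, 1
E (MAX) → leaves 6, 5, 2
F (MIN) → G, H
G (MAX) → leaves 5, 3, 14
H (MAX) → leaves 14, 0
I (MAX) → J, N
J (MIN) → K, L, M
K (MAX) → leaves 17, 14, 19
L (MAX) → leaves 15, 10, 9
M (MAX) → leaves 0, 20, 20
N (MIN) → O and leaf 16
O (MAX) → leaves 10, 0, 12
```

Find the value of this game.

14

D (MAX): max(9, 1) = 9
E (MAX): max(6, 5, 2) = 6
C (MIN): min(9, 6) = 6
G (MAX): max(5, 3, 14) = 14
H (MAX): max(14, 0) = 14
F (MIN): min(14, 14) = 14
B (MAX): max(6, 14, 12) = 14
K (MAX): max(17, 14, 19) = 19
L (MAX): max(15, 10, 9) = 15
M (MAX): max(0, 20, 20) = 20
J (MIN): min(19, 15, 20) = 15
O (MAX): max(10, 0, 12) = 12
N (MIN): min(12, 16) = 12
I (MAX): max(15, 12) = 15
Root (MIN): min(14, 15) = 14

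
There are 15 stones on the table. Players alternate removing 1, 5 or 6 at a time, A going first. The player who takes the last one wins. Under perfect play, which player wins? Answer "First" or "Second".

Positions where the player to move wins (W) vs loses (L):
i:   0  1  2  3  4  5  6  7  8  9 10 11 12 13 14 15
     L  W  L  W  L  W  W  W  W  W  W  L  W  L  W  L
Position 15 is L, so the second player wins.

Second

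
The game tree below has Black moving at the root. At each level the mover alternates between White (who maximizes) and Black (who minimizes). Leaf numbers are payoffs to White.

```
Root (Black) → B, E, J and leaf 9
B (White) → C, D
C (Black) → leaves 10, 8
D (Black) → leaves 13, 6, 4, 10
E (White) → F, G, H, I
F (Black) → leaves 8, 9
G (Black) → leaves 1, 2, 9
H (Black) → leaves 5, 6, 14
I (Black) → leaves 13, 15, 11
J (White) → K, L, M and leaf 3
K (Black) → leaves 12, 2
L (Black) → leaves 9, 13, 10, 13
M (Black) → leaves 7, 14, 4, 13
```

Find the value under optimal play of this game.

C (Black): min(10, 8) = 8
D (Black): min(13, 6, 4, 10) = 4
B (White): max(8, 4) = 8
F (Black): min(8, 9) = 8
G (Black): min(1, 2, 9) = 1
H (Black): min(5, 6, 14) = 5
I (Black): min(13, 15, 11) = 11
E (White): max(8, 1, 5, 11) = 11
K (Black): min(12, 2) = 2
L (Black): min(9, 13, 10, 13) = 9
M (Black): min(7, 14, 4, 13) = 4
J (White): max(2, 9, 4, 3) = 9
Root (Black): min(8, 11, 9, 9) = 8

8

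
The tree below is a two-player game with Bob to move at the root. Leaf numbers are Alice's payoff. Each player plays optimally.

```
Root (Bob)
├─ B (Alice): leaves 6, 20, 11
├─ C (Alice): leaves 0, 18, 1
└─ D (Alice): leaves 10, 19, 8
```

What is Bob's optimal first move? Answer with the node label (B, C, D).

C

B (Alice): max(6, 20, 11) = 20
C (Alice): max(0, 18, 1) = 18
D (Alice): max(10, 19, 8) = 19
Root (Bob): min(20, 18, 19) = 18
Bob picks the child with the lowest value: C (value 18).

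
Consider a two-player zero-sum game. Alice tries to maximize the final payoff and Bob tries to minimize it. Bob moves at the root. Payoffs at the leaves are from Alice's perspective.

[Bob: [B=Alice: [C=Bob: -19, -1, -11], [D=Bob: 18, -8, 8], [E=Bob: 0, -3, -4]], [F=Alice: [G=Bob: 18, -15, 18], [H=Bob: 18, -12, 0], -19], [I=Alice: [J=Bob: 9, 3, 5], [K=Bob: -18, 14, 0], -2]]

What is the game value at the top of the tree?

-12

C (Bob): min(-19, -1, -11) = -19
D (Bob): min(18, -8, 8) = -8
E (Bob): min(0, -3, -4) = -4
B (Alice): max(-19, -8, -4) = -4
G (Bob): min(18, -15, 18) = -15
H (Bob): min(18, -12, 0) = -12
F (Alice): max(-15, -12, -19) = -12
J (Bob): min(9, 3, 5) = 3
K (Bob): min(-18, 14, 0) = -18
I (Alice): max(3, -18, -2) = 3
Root (Bob): min(-4, -12, 3) = -12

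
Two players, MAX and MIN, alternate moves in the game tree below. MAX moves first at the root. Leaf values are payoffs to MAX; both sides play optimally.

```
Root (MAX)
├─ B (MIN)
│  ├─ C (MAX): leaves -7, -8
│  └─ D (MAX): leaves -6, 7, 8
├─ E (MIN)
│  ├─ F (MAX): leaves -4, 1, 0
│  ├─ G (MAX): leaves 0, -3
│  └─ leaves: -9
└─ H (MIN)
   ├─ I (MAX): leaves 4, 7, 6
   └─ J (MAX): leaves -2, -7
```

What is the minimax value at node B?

C: max(-7, -8) = -7
D: max(-6, 7, 8) = 8
B: min(-7, 8) = -7

-7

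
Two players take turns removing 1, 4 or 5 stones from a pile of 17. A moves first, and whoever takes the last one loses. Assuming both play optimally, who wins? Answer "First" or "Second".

Compute winning (W) and losing (L) positions by backward induction:
i:   0  1  2  3  4  5  6  7  8  9 10 11 12 13 14 15 16 17
     W  L  W  L  W  W  W  W  W  L  W  L  W  W  W  W  W  L
Position 17 is L, so the second player wins.

Second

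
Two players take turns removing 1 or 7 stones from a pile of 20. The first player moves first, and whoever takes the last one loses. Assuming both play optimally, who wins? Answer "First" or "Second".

First

Compute winning (W) and losing (L) positions by backward induction:
i:   0  1  2  3  4  5  6  7  8  9 10 11 12 13 14 15 16 17 18 19 20
     W  L  W  L  W  L  W  L  W  L  W  L  W  L  W  L  W  L  W  L  W
Position 20 is W, so the first player wins.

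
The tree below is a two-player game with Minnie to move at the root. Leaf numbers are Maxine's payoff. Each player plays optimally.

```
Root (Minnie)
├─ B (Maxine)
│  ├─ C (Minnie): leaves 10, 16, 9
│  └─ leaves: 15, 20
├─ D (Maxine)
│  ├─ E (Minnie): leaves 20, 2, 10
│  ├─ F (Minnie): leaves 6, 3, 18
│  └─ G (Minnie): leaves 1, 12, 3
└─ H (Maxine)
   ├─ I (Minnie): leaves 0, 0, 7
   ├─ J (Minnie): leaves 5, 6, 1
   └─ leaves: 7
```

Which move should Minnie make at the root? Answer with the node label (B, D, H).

C (Minnie): min(10, 16, 9) = 9
B (Maxine): max(9, 15, 20) = 20
E (Minnie): min(20, 2, 10) = 2
F (Minnie): min(6, 3, 18) = 3
G (Minnie): min(1, 12, 3) = 1
D (Maxine): max(2, 3, 1) = 3
I (Minnie): min(0, 0, 7) = 0
J (Minnie): min(5, 6, 1) = 1
H (Maxine): max(0, 1, 7) = 7
Root (Minnie): min(20, 3, 7) = 3
Minnie picks the child with the lowest value: D (value 3).

D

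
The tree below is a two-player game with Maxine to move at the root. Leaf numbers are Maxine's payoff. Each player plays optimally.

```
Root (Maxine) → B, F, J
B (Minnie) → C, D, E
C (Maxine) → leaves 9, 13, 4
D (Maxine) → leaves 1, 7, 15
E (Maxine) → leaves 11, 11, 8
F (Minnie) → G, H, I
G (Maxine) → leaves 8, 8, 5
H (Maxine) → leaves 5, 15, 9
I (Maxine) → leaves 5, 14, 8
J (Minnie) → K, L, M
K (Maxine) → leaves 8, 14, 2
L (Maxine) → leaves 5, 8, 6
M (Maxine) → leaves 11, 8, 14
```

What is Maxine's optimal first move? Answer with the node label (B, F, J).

B

C (Maxine): max(9, 13, 4) = 13
D (Maxine): max(1, 7, 15) = 15
E (Maxine): max(11, 11, 8) = 11
B (Minnie): min(13, 15, 11) = 11
G (Maxine): max(8, 8, 5) = 8
H (Maxine): max(5, 15, 9) = 15
I (Maxine): max(5, 14, 8) = 14
F (Minnie): min(8, 15, 14) = 8
K (Maxine): max(8, 14, 2) = 14
L (Maxine): max(5, 8, 6) = 8
M (Maxine): max(11, 8, 14) = 14
J (Minnie): min(14, 8, 14) = 8
Root (Maxine): max(11, 8, 8) = 11
Maxine picks the child with the highest value: B (value 11).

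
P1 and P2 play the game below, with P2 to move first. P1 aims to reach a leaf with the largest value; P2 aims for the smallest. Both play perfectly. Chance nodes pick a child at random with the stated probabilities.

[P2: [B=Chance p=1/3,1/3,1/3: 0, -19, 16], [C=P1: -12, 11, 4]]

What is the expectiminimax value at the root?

B (Chance): 1/3·0 + 1/3·-19 + 1/3·16 = -1
C (P1): max(-12, 11, 4) = 11
Root (P2): min(-1, 11) = -1

-1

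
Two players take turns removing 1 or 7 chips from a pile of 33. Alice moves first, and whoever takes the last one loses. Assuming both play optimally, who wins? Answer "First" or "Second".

Second

Compute winning (W) and losing (L) positions by backward induction:
i:   0  1  2  3  4  5  6  7  8  9 10 11 12 13 14 15 16 17 18 19 20 21 22 23 24 25 26 27 28 29 30 31 32 33
     W  L  W  L  W  L  W  L  W  L  W  L  W  L  W  L  W  L  W  L  W  L  W  L  W  L  W  L  W  L  W  L  W  L
Position 33 is L, so the second player wins.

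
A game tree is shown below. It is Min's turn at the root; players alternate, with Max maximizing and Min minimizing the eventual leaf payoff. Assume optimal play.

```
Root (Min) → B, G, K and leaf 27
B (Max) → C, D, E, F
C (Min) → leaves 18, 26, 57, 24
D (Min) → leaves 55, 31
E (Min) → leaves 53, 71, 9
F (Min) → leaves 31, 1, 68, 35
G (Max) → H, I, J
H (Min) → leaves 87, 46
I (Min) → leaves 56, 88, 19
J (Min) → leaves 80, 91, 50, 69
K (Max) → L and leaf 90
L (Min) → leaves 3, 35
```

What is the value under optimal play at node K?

90

L: min(3, 35) = 3
K: max(3, 90) = 90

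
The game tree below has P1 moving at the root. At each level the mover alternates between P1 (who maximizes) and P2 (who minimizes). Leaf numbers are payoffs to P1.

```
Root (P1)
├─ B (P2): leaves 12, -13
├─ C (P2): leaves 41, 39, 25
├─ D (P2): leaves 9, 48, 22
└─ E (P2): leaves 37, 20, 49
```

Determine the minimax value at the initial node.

B (P2): min(12, -13) = -13
C (P2): min(41, 39, 25) = 25
D (P2): min(9, 48, 22) = 9
E (P2): min(37, 20, 49) = 20
Root (P1): max(-13, 25, 9, 20) = 25

25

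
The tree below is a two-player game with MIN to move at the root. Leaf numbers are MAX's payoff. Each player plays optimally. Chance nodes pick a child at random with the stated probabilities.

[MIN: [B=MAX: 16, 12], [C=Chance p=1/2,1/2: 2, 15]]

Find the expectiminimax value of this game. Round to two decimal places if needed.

B (MAX): max(16, 12) = 16
C (Chance): 1/2·2 + 1/2·15 = 8.5
Root (MIN): min(16, 8.5) = 8.5

8.5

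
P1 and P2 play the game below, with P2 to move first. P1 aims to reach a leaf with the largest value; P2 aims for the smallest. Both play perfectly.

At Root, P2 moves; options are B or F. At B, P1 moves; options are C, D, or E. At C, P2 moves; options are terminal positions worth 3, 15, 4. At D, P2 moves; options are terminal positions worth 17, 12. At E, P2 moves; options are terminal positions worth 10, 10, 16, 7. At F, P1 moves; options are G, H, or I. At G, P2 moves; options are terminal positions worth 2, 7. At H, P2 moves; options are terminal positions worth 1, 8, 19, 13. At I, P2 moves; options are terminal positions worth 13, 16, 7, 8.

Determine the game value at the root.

C (P2): min(3, 15, 4) = 3
D (P2): min(17, 12) = 12
E (P2): min(10, 10, 16, 7) = 7
B (P1): max(3, 12, 7) = 12
G (P2): min(2, 7) = 2
H (P2): min(1, 8, 19, 13) = 1
I (P2): min(13, 16, 7, 8) = 7
F (P1): max(2, 1, 7) = 7
Root (P2): min(12, 7) = 7

7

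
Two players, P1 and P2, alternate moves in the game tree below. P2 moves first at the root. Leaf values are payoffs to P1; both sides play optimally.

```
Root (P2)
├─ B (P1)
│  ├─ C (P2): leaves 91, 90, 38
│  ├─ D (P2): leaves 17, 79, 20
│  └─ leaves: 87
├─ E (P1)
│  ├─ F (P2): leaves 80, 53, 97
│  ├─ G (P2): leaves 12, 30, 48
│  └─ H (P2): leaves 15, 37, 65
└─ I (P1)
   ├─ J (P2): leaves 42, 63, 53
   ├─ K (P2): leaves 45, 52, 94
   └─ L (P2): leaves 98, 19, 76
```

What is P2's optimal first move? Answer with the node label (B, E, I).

I

C (P2): min(91, 90, 38) = 38
D (P2): min(17, 79, 20) = 17
B (P1): max(38, 17, 87) = 87
F (P2): min(80, 53, 97) = 53
G (P2): min(12, 30, 48) = 12
H (P2): min(15, 37, 65) = 15
E (P1): max(53, 12, 15) = 53
J (P2): min(42, 63, 53) = 42
K (P2): min(45, 52, 94) = 45
L (P2): min(98, 19, 76) = 19
I (P1): max(42, 45, 19) = 45
Root (P2): min(87, 53, 45) = 45
P2 picks the child with the lowest value: I (value 45).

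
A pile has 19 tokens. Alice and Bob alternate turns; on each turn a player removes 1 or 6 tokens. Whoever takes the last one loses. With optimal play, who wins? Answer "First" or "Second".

i:   0  1  2  3  4  5  6  7  8  9 10 11 12 13 14 15 16 17 18 19
     W  L  W  L  W  L  W  W  L  W  L  W  L  W  W  L  W  L  W  L
Position 19 is L, so the second player wins.

Second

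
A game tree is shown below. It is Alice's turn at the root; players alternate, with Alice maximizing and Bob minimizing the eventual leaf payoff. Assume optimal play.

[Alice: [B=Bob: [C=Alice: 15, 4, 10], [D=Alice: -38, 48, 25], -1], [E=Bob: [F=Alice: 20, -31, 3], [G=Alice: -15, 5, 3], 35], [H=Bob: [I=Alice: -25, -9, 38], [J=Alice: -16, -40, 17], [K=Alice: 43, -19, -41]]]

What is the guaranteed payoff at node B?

-1

C: max(15, 4, 10) = 15
D: max(-38, 48, 25) = 48
B: min(15, 48, -1) = -1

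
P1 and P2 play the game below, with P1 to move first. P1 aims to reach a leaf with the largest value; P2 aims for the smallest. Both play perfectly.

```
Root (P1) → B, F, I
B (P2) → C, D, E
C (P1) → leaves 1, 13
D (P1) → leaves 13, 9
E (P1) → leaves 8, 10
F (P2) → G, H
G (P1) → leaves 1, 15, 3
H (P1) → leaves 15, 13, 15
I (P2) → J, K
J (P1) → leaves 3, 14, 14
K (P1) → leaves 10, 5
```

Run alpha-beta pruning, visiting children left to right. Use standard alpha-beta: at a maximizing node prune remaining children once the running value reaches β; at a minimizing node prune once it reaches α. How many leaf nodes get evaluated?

12

C [α=-∞,β=+∞]: v=13
D [α=-∞,β=13]: v=13 after child 1 ≥ β → β-cutoff, skip 1
E [α=-∞,β=13]: v=10
B [α=-∞,β=+∞]: v=10
G [α=10,β=+∞]: v=15
H [α=10,β=15]: v=15 after child 1 ≥ β → β-cutoff, skip 2
F [α=10,β=+∞]: v=15
J [α=15,β=+∞]: v=14
I [α=15,β=+∞]: v=14 after child 1 ≤ α → α-cutoff, skip 1
Root [α=-∞,β=+∞]: v=15
Leaves evaluated: 12 of 17.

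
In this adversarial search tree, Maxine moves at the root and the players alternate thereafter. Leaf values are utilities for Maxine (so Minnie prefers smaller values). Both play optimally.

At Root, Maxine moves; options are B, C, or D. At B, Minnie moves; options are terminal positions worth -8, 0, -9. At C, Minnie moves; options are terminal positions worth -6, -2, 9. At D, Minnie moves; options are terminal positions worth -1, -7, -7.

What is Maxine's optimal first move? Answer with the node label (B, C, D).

B (Minnie): min(-8, 0, -9) = -9
C (Minnie): min(-6, -2, 9) = -6
D (Minnie): min(-1, -7, -7) = -7
Root (Maxine): max(-9, -6, -7) = -6
Maxine picks the child with the highest value: C (value -6).

C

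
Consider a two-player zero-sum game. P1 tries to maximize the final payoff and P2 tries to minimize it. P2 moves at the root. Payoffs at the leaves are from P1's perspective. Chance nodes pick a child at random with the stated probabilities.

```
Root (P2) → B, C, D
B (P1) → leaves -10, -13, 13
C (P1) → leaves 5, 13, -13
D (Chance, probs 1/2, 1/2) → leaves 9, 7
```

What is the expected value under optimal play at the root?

8

B (P1): max(-10, -13, 13) = 13
C (P1): max(5, 13, -13) = 13
D (Chance): 1/2·9 + 1/2·7 = 8
Root (P2): min(13, 13, 8) = 8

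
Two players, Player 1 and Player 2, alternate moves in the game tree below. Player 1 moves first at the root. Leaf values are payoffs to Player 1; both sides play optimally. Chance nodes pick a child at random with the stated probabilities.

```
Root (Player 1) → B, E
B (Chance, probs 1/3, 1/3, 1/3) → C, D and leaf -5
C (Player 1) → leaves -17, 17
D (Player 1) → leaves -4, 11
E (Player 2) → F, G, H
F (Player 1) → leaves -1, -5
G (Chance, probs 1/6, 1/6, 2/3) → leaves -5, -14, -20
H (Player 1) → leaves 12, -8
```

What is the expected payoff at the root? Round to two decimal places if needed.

7.67

C (Player 1): max(-17, 17) = 17
D (Player 1): max(-4, 11) = 11
B (Chance): 1/3·17 + 1/3·11 + 1/3·-5 = 7.67
F (Player 1): max(-1, -5) = -1
G (Chance): 1/6·-5 + 1/6·-14 + 2/3·-20 = -16.5
H (Player 1): max(12, -8) = 12
E (Player 2): min(-1, -16.5, 12) = -16.5
Root (Player 1): max(7.67, -16.5) = 7.67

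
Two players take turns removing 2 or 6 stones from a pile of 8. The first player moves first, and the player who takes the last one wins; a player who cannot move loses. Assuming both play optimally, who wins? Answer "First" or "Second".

Compute winning (W) and losing (L) positions by backward induction:
i:   0  1  2  3  4  5  6  7  8
     L  L  W  W  L  L  W  W  L
Position 8 is L, so the second player wins.

Second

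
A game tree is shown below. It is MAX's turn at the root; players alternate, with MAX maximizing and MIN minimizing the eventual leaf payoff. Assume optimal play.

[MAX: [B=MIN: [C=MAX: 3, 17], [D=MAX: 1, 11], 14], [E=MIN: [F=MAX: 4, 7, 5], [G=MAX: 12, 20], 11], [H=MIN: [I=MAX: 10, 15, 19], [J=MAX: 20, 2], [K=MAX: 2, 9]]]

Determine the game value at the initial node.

C (MAX): max(3, 17) = 17
D (MAX): max(1, 11) = 11
B (MIN): min(17, 11, 14) = 11
F (MAX): max(4, 7, 5) = 7
G (MAX): max(12, 20) = 20
E (MIN): min(7, 20, 11) = 7
I (MAX): max(10, 15, 19) = 19
J (MAX): max(20, 2) = 20
K (MAX): max(2, 9) = 9
H (MIN): min(19, 20, 9) = 9
Root (MAX): max(11, 7, 9) = 11

11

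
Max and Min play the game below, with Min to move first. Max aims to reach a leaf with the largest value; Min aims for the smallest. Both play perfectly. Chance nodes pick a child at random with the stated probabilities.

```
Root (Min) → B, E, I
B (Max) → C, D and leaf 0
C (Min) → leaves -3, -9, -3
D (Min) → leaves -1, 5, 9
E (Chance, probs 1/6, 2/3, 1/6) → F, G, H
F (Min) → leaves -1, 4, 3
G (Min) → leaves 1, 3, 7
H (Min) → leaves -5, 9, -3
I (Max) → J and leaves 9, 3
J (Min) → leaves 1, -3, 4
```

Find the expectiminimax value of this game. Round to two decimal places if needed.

-0.33

C (Min): min(-3, -9, -3) = -9
D (Min): min(-1, 5, 9) = -1
B (Max): max(-9, -1, 0) = 0
F (Min): min(-1, 4, 3) = -1
G (Min): min(1, 3, 7) = 1
H (Min): min(-5, 9, -3) = -5
E (Chance): 1/6·-1 + 2/3·1 + 1/6·-5 = -0.33
J (Min): min(1, -3, 4) = -3
I (Max): max(-3, 9, 3) = 9
Root (Min): min(0, -0.33, 9) = -0.33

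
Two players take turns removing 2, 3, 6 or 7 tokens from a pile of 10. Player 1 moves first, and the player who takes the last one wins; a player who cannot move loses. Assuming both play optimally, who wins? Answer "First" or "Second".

Second

Positions where the player to move wins (W) vs loses (L):
i:   0  1  2  3  4  5  6  7  8  9 10
     L  L  W  W  W  L  W  W  W  L  L
Position 10 is L, so the second player wins.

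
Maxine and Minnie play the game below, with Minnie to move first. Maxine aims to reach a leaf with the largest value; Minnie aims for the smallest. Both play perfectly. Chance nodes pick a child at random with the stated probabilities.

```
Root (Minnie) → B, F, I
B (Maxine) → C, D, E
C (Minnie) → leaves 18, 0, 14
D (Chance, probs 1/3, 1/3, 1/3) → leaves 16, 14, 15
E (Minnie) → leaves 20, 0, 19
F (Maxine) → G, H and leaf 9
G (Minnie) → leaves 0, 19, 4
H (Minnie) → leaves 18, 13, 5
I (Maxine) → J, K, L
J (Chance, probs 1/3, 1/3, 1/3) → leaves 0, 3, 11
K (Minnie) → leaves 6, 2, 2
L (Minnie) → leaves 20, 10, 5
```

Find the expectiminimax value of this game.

5

C (Minnie): min(18, 0, 14) = 0
D (Chance): 1/3·16 + 1/3·14 + 1/3·15 = 15
E (Minnie): min(20, 0, 19) = 0
B (Maxine): max(0, 15, 0) = 15
G (Minnie): min(0, 19, 4) = 0
H (Minnie): min(18, 13, 5) = 5
F (Maxine): max(0, 5, 9) = 9
J (Chance): 1/3·0 + 1/3·3 + 1/3·11 = 4.67
K (Minnie): min(6, 2, 2) = 2
L (Minnie): min(20, 10, 5) = 5
I (Maxine): max(4.67, 2, 5) = 5
Root (Minnie): min(15, 9, 5) = 5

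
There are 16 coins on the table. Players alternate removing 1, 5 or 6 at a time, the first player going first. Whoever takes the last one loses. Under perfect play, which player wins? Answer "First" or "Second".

i:   0  1  2  3  4  5  6  7  8  9 10 11 12 13 14 15 16
     W  L  W  L  W  L  W  W  W  W  W  W  L  W  L  W  L
Position 16 is L, so the second player wins.

Second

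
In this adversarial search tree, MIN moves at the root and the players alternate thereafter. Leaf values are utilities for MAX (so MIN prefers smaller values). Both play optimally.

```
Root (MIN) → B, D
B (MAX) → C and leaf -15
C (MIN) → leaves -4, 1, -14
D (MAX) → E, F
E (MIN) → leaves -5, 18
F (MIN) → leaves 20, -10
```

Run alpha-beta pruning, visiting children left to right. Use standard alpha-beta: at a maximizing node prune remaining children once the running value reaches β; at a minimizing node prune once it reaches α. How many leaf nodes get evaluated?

6

C [α=-∞,β=+∞]: v=-14
B [α=-∞,β=+∞]: v=-14
E [α=-∞,β=-14]: v=-5
D [α=-∞,β=-14]: v=-5 after child 1 ≥ β → β-cutoff, skip 1
Root [α=-∞,β=+∞]: v=-14
Leaves evaluated: 6 of 8.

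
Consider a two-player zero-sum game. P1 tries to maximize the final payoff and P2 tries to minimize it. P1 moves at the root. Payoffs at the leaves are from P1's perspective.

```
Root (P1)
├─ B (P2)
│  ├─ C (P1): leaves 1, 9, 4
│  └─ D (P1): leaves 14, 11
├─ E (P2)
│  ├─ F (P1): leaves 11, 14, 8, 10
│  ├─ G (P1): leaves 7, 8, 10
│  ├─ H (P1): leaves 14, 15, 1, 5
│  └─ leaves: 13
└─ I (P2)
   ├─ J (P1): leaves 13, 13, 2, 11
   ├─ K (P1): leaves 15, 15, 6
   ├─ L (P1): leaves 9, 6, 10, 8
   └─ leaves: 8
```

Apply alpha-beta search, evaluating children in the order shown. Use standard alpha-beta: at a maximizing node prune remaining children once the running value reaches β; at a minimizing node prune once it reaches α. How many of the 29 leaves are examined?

22

C [α=-∞,β=+∞]: v=9
D [α=-∞,β=9]: v=14 after child 1 ≥ β → β-cutoff, skip 1
B [α=-∞,β=+∞]: v=9
F [α=9,β=+∞]: v=14
G [α=9,β=14]: v=10
H [α=9,β=10]: v=14 after child 1 ≥ β → β-cutoff, skip 3
E [α=9,β=+∞]: v=10
J [α=10,β=+∞]: v=13
K [α=10,β=13]: v=15 after child 1 ≥ β → β-cutoff, skip 2
L [α=10,β=13]: v=10
I [α=10,β=+∞]: v=10 after child 3 ≤ α → α-cutoff, skip 1
Root [α=-∞,β=+∞]: v=10
Leaves evaluated: 22 of 29.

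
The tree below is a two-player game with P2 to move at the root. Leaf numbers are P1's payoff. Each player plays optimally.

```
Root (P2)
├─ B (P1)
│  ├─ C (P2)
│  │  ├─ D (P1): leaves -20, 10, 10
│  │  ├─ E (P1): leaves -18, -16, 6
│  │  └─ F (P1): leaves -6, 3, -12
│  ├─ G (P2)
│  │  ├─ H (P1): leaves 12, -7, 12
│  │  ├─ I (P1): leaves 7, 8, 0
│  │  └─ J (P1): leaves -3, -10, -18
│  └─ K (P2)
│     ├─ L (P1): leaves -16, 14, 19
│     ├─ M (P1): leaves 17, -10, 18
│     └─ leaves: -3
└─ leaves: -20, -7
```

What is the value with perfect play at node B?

3

D: max(-20, 10, 10) = 10
E: max(-18, -16, 6) = 6
F: max(-6, 3, -12) = 3
C: min(10, 6, 3) = 3
H: max(12, -7, 12) = 12
I: max(7, 8, 0) = 8
J: max(-3, -10, -18) = -3
G: min(12, 8, -3) = -3
L: max(-16, 14, 19) = 19
M: max(17, -10, 18) = 18
K: min(19, 18, -3) = -3
B: max(3, -3, -3) = 3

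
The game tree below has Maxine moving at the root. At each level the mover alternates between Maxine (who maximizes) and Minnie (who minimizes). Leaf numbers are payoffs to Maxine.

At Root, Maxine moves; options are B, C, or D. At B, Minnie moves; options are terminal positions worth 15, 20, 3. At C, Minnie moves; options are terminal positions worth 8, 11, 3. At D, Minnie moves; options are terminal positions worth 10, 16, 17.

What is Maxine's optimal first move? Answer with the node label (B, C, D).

D

B (Minnie): min(15, 20, 3) = 3
C (Minnie): min(8, 11, 3) = 3
D (Minnie): min(10, 16, 17) = 10
Root (Maxine): max(3, 3, 10) = 10
Maxine picks the child with the highest value: D (value 10).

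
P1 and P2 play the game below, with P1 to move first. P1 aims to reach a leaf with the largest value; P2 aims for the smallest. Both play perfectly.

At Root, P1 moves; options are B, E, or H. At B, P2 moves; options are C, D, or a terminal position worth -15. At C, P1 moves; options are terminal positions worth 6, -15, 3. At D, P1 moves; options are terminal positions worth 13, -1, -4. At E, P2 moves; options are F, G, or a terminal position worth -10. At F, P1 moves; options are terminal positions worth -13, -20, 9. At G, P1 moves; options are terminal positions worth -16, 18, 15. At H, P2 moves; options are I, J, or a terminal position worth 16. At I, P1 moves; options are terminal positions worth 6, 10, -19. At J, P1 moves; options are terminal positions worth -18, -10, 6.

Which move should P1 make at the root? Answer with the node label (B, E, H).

H

C (P1): max(6, -15, 3) = 6
D (P1): max(13, -1, -4) = 13
B (P2): min(6, 13, -15) = -15
F (P1): max(-13, -20, 9) = 9
G (P1): max(-16, 18, 15) = 18
E (P2): min(9, 18, -10) = -10
I (P1): max(6, 10, -19) = 10
J (P1): max(-18, -10, 6) = 6
H (P2): min(10, 6, 16) = 6
Root (P1): max(-15, -10, 6) = 6
P1 picks the child with the highest value: H (value 6).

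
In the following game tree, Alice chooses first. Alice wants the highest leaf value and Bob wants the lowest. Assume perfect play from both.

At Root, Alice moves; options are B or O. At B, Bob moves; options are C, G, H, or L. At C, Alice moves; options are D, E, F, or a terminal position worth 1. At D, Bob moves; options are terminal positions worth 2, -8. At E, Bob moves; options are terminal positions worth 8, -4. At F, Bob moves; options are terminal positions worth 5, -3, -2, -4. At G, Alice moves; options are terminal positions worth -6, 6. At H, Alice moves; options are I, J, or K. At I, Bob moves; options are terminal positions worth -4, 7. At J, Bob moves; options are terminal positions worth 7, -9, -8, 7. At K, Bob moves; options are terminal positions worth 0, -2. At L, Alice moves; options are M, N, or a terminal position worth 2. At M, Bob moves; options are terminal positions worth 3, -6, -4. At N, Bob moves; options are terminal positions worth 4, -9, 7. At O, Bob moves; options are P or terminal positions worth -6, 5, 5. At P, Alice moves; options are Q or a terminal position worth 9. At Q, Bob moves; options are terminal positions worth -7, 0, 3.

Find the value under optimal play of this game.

D (Bob): min(2, -8) = -8
E (Bob): min(8, -4) = -4
F (Bob): min(5, -3, -2, -4) = -4
C (Alice): max(-8, -4, -4, 1) = 1
G (Alice): max(-6, 6) = 6
I (Bob): min(-4, 7) = -4
J (Bob): min(7, -9, -8, 7) = -9
K (Bob): min(0, -2) = -2
H (Alice): max(-4, -9, -2) = -2
M (Bob): min(3, -6, -4) = -6
N (Bob): min(4, -9, 7) = -9
L (Alice): max(-6, -9, 2) = 2
B (Bob): min(1, 6, -2, 2) = -2
Q (Bob): min(-7, 0, 3) = -7
P (Alice): max(-7, 9) = 9
O (Bob): min(9, -6, 5, 5) = -6
Root (Alice): max(-2, -6) = -2

-2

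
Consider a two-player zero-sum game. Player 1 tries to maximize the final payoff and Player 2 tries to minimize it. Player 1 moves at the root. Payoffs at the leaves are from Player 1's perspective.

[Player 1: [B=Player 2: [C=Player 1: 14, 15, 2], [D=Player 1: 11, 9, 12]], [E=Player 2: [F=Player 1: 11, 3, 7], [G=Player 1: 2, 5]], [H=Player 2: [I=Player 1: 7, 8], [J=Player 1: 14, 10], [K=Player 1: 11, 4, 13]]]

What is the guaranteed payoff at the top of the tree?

12

C (Player 1): max(14, 15, 2) = 15
D (Player 1): max(11, 9, 12) = 12
B (Player 2): min(15, 12) = 12
F (Player 1): max(11, 3, 7) = 11
G (Player 1): max(2, 5) = 5
E (Player 2): min(11, 5) = 5
I (Player 1): max(7, 8) = 8
J (Player 1): max(14, 10) = 14
K (Player 1): max(11, 4, 13) = 13
H (Player 2): min(8, 14, 13) = 8
Root (Player 1): max(12, 5, 8) = 12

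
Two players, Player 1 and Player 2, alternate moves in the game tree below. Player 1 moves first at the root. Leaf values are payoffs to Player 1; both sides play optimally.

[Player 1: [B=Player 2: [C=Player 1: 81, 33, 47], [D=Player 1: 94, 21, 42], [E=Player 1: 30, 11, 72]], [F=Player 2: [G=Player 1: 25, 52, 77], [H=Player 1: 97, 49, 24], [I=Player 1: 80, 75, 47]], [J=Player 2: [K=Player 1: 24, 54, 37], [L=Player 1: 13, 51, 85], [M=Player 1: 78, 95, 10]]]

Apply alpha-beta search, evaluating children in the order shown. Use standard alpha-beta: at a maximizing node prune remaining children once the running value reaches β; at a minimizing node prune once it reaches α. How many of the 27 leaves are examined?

15

C [α=-∞,β=+∞]: v=81
D [α=-∞,β=81]: v=94 after child 1 ≥ β → β-cutoff, skip 2
E [α=-∞,β=81]: v=72
B [α=-∞,β=+∞]: v=72
G [α=72,β=+∞]: v=77
H [α=72,β=77]: v=97 after child 1 ≥ β → β-cutoff, skip 2
I [α=72,β=77]: v=80 after child 1 ≥ β → β-cutoff, skip 2
F [α=72,β=+∞]: v=77
K [α=77,β=+∞]: v=54
J [α=77,β=+∞]: v=54 after child 1 ≤ α → α-cutoff, skip 2
Root [α=-∞,β=+∞]: v=77
Leaves evaluated: 15 of 27.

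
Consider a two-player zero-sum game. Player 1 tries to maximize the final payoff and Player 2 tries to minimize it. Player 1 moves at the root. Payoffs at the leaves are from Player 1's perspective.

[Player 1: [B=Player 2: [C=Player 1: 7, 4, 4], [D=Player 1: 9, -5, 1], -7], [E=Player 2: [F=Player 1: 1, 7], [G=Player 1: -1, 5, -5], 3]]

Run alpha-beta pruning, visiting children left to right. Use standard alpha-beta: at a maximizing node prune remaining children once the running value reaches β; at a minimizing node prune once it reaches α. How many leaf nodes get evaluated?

C [α=-∞,β=+∞]: v=7
D [α=-∞,β=7]: v=9 after child 1 ≥ β → β-cutoff, skip 2
B [α=-∞,β=+∞]: v=-7
F [α=-7,β=+∞]: v=7
G [α=-7,β=7]: v=5
E [α=-7,β=+∞]: v=3
Root [α=-∞,β=+∞]: v=3
Leaves evaluated: 11 of 13.

11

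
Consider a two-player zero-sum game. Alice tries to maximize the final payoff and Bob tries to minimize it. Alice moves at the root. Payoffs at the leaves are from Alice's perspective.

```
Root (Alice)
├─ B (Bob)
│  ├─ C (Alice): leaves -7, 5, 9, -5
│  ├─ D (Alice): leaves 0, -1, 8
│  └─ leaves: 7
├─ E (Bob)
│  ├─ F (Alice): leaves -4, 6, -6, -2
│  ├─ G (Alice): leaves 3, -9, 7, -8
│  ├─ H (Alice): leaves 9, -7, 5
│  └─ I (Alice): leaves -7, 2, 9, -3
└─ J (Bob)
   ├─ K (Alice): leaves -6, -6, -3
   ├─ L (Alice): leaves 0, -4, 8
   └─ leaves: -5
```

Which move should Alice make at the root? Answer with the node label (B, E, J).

C (Alice): max(-7, 5, 9, -5) = 9
D (Alice): max(0, -1, 8) = 8
B (Bob): min(9, 8, 7) = 7
F (Alice): max(-4, 6, -6, -2) = 6
G (Alice): max(3, -9, 7, -8) = 7
H (Alice): max(9, -7, 5) = 9
I (Alice): max(-7, 2, 9, -3) = 9
E (Bob): min(6, 7, 9, 9) = 6
K (Alice): max(-6, -6, -3) = -3
L (Alice): max(0, -4, 8) = 8
J (Bob): min(-3, 8, -5) = -5
Root (Alice): max(7, 6, -5) = 7
Alice picks the child with the highest value: B (value 7).

B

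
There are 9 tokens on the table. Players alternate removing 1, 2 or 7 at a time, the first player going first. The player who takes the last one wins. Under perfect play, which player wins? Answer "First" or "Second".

Mark each pile size as W (mover wins) or L (mover loses):
i:   0  1  2  3  4  5  6  7  8  9
     L  W  W  L  W  W  L  W  W  L
Position 9 is L, so the second player wins.

Second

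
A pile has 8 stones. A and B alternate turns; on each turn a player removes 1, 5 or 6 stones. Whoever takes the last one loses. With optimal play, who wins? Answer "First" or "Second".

First

W/L table (W = player to move can force a win):
i:   0  1  2  3  4  5  6  7  8
     W  L  W  L  W  L  W  W  W
Position 8 is W, so the first player wins.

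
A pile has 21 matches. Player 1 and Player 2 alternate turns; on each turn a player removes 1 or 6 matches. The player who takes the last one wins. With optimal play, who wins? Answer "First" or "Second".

Compute winning (W) and losing (L) positions by backward induction:
i:   0  1  2  3  4  5  6  7  8  9 10 11 12 13 14 15 16 17 18 19 20 21
     L  W  L  W  L  W  W  L  W  L  W  L  W  W  L  W  L  W  L  W  W  L
Position 21 is L, so the second player wins.

Second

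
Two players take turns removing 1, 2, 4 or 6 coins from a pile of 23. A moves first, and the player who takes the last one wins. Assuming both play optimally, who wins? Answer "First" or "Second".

First

Compute winning (W) and losing (L) positions by backward induction:
i:   0  1  2  3  4  5  6  7  8  9 10 11 12 13 14 15 16 17 18 19 20 21 22 23
     L  W  W  L  W  W  W  W  L  W  W  L  W  W  W  W  L  W  W  L  W  W  W  W
Position 23 is W, so the first player wins.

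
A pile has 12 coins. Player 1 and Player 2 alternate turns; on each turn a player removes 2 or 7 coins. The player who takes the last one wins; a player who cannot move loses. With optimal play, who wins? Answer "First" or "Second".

Compute winning (W) and losing (L) positions by backward induction:
i:   0  1  2  3  4  5  6  7  8  9 10 11 12
     L  L  W  W  L  L  W  W  W  L  L  W  W
Position 12 is W, so the first player wins.

First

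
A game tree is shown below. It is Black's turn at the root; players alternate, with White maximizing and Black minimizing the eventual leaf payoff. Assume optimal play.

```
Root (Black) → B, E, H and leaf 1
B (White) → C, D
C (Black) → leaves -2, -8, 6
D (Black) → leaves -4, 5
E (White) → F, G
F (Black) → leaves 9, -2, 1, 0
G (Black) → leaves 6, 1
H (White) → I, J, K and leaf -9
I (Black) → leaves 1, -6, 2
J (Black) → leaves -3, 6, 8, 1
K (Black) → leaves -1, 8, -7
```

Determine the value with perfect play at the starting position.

-4

C (Black): min(-2, -8, 6) = -8
D (Black): min(-4, 5) = -4
B (White): max(-8, -4) = -4
F (Black): min(9, -2, 1, 0) = -2
G (Black): min(6, 1) = 1
E (White): max(-2, 1) = 1
I (Black): min(1, -6, 2) = -6
J (Black): min(-3, 6, 8, 1) = -3
K (Black): min(-1, 8, -7) = -7
H (White): max(-6, -3, -7, -9) = -3
Root (Black): min(-4, 1, -3, 1) = -4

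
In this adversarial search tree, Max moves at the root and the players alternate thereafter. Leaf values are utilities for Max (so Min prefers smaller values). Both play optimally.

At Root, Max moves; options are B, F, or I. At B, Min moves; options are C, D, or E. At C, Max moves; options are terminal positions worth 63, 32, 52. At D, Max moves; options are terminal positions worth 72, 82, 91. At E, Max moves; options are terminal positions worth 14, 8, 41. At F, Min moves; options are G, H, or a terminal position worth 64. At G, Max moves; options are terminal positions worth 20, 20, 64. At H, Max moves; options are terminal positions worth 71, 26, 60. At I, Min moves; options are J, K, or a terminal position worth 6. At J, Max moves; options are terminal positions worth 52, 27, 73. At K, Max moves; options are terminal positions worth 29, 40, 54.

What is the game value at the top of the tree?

64

C (Max): max(63, 32, 52) = 63
D (Max): max(72, 82, 91) = 91
E (Max): max(14, 8, 41) = 41
B (Min): min(63, 91, 41) = 41
G (Max): max(20, 20, 64) = 64
H (Max): max(71, 26, 60) = 71
F (Min): min(64, 71, 64) = 64
J (Max): max(52, 27, 73) = 73
K (Max): max(29, 40, 54) = 54
I (Min): min(73, 54, 6) = 6
Root (Max): max(41, 64, 6) = 64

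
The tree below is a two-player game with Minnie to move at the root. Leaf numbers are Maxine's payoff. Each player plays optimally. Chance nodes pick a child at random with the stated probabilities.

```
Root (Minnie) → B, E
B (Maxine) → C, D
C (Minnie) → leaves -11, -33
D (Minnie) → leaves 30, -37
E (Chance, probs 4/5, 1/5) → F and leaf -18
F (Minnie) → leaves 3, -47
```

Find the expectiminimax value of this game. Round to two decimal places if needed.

-41.2

C (Minnie): min(-11, -33) = -33
D (Minnie): min(30, -37) = -37
B (Maxine): max(-33, -37) = -33
F (Minnie): min(3, -47) = -47
E (Chance): 4/5·-47 + 1/5·-18 = -41.2
Root (Minnie): min(-33, -41.2) = -41.2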